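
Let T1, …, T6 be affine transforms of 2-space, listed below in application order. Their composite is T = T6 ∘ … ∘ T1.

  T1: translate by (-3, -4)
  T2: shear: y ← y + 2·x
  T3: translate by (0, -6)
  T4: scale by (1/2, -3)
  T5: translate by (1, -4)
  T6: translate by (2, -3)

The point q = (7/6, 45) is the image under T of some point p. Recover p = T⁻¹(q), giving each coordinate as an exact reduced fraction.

p = (-2/3, 0)

T1 = [1 0 -3; 0 1 -4; 0 0 1]
T2·T1 = [1 0 -3; 2 1 -10; 0 0 1]
T3·…·T1 = [1 0 -3; 2 1 -16; 0 0 1]
T4·…·T1 = [1/2 0 -3/2; -6 -3 48; 0 0 1]
T5·…·T1 = [1/2 0 -1/2; -6 -3 44; 0 0 1]
T6·…·T1 = [1/2 0 3/2; -6 -3 41; 0 0 1]
det M = -3/2; M⁻¹ = [2 0 -3; -4 -1/3 59/3; 0 0 1]
M⁻¹ · (7/6, 45)ᵀ = (-2/3, 0)ᵀ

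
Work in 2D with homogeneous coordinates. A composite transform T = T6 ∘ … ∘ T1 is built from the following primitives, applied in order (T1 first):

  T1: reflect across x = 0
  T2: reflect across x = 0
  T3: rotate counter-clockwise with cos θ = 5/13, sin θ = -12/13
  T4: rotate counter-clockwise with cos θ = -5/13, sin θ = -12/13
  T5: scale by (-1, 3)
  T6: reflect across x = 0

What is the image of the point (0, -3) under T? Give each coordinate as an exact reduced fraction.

T(p) = (0, 9)

T1 reflect across x = 0: (0, -3) → (0, -3)
T2 reflect across x = 0: (0, -3) → (0, -3)
T3 rotate counter-clockwise with cos θ = 5/13, sin θ = -12/13: (0, -3) → (-36/13, -15/13)
T4 rotate counter-clockwise with cos θ = -5/13, sin θ = -12/13: (-36/13, -15/13) → (0, 3)
T5 scale by (-1, 3): (0, 3) → (0, 9)
T6 reflect across x = 0: (0, 9) → (0, 9)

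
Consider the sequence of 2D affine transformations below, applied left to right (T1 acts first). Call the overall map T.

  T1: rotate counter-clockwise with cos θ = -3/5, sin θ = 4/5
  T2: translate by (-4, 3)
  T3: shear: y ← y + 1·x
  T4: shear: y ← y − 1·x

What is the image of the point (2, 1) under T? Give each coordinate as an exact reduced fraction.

T1 rotate counter-clockwise with cos θ = -3/5, sin θ = 4/5: (2, 1) → (-2, 1)
T2 translate by (-4, 3): (-2, 1) → (-6, 4)
T3 shear: y ← y + 1·x: (-6, 4) → (-6, -2)
T4 shear: y ← y − 1·x: (-6, -2) → (-6, 4)

T(p) = (-6, 4)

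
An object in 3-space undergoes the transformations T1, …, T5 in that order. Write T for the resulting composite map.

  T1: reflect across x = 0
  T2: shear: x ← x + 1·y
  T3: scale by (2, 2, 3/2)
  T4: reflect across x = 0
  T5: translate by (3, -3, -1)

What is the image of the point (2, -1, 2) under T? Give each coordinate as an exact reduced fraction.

T1 reflect across x = 0: (2, -1, 2) → (-2, -1, 2)
T2 shear: x ← x + 1·y: (-2, -1, 2) → (-3, -1, 2)
T3 scale by (2, 2, 3/2): (-3, -1, 2) → (-6, -2, 3)
T4 reflect across x = 0: (-6, -2, 3) → (6, -2, 3)
T5 translate by (3, -3, -1): (6, -2, 3) → (9, -5, 2)

T(p) = (9, -5, 2)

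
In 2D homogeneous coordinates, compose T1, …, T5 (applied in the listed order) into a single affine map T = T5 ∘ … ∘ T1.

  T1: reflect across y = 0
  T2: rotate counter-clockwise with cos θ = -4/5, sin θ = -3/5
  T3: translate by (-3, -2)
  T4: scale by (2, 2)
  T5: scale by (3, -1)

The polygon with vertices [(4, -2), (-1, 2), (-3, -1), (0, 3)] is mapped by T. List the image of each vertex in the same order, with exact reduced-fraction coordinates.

T1 reflect across y = 0: (4, -2) → (4, 2); (-1, 2) → (-1, -2); (-3, -1) → (-3, 1); (0, 3) → (0, -3)
T2 rotate counter-clockwise with cos θ = -4/5, sin θ = -3/5: (4, 2) → (-2, -4); (-1, -2) → (-2/5, 11/5); (-3, 1) → (3, 1); (0, -3) → (-9/5, 12/5)
T3 translate by (-3, -2): (-2, -4) → (-5, -6); (-2/5, 11/5) → (-17/5, 1/5); (3, 1) → (0, -1); (-9/5, 12/5) → (-24/5, 2/5)
T4 scale by (2, 2): (-5, -6) → (-10, -12); (-17/5, 1/5) → (-34/5, 2/5); (0, -1) → (0, -2); (-24/5, 2/5) → (-48/5, 4/5)
T5 scale by (3, -1): (-10, -12) → (-30, 12); (-34/5, 2/5) → (-102/5, -2/5); (0, -2) → (0, 2); (-48/5, 4/5) → (-144/5, -4/5)

image vertices: (-30, 12), (-102/5, -2/5), (0, 2), (-144/5, -4/5)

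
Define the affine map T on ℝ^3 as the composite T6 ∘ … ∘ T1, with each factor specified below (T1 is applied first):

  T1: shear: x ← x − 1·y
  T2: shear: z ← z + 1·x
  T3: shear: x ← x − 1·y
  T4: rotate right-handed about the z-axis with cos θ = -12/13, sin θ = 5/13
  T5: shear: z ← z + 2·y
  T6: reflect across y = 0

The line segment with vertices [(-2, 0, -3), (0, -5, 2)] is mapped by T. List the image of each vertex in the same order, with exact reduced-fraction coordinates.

image vertices: (24/13, 10/13, -85/13), (-95/13, -110/13, 311/13)

T1 shear: x ← x − 1·y: (-2, 0, -3) → (-2, 0, -3); (0, -5, 2) → (5, -5, 2)
T2 shear: z ← z + 1·x: (-2, 0, -3) → (-2, 0, -5); (5, -5, 2) → (5, -5, 7)
T3 shear: x ← x − 1·y: (-2, 0, -5) → (-2, 0, -5); (5, -5, 7) → (10, -5, 7)
T4 rotate right-handed about the z-axis with cos θ = -12/13, sin θ = 5/13: (-2, 0, -5) → (24/13, -10/13, -5); (10, -5, 7) → (-95/13, 110/13, 7)
T5 shear: z ← z + 2·y: (24/13, -10/13, -5) → (24/13, -10/13, -85/13); (-95/13, 110/13, 7) → (-95/13, 110/13, 311/13)
T6 reflect across y = 0: (24/13, -10/13, -85/13) → (24/13, 10/13, -85/13); (-95/13, 110/13, 311/13) → (-95/13, -110/13, 311/13)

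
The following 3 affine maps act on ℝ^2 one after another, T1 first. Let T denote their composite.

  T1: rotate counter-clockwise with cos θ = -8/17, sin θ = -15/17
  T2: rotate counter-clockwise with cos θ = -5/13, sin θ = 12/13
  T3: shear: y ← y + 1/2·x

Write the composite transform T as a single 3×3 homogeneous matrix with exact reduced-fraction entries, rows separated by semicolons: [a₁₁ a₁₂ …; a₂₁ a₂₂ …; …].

T1 = [-8/17 15/17 0; -15/17 -8/17 0; 0 0 1]
T2·T1 = [220/221 21/221 0; -21/221 220/221 0; 0 0 1]
T3·…·T1 = [220/221 21/221 0; 89/221 461/442 0; 0 0 1]

T = [220/221 21/221 0; 89/221 461/442 0; 0 0 1]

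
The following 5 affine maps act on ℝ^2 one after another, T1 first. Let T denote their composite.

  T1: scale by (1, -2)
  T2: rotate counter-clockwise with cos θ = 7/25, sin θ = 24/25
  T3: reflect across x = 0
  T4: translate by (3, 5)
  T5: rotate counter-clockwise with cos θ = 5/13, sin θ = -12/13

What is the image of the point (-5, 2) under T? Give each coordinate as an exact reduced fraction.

T(p) = (-206/325, -283/325)

T1 scale by (1, -2): (-5, 2) → (-5, -4)
T2 rotate counter-clockwise with cos θ = 7/25, sin θ = 24/25: (-5, -4) → (61/25, -148/25)
T3 reflect across x = 0: (61/25, -148/25) → (-61/25, -148/25)
T4 translate by (3, 5): (-61/25, -148/25) → (14/25, -23/25)
T5 rotate counter-clockwise with cos θ = 5/13, sin θ = -12/13: (14/25, -23/25) → (-206/325, -283/325)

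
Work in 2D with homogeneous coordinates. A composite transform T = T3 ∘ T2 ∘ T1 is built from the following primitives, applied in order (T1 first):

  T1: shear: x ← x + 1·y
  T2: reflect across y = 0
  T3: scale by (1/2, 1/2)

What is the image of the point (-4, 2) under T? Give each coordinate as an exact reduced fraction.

T(p) = (-1, -1)

T1 shear: x ← x + 1·y: (-4, 2) → (-2, 2)
T2 reflect across y = 0: (-2, 2) → (-2, -2)
T3 scale by (1/2, 1/2): (-2, -2) → (-1, -1)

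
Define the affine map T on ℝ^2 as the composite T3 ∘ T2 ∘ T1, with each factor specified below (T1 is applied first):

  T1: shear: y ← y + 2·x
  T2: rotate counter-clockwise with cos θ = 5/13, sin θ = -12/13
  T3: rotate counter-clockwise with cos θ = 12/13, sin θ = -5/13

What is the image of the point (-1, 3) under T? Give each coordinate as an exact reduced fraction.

T1 shear: y ← y + 2·x: (-1, 3) → (-1, 1)
T2 rotate counter-clockwise with cos θ = 5/13, sin θ = -12/13: (-1, 1) → (7/13, 17/13)
T3 rotate counter-clockwise with cos θ = 12/13, sin θ = -5/13: (7/13, 17/13) → (1, 1)

T(p) = (1, 1)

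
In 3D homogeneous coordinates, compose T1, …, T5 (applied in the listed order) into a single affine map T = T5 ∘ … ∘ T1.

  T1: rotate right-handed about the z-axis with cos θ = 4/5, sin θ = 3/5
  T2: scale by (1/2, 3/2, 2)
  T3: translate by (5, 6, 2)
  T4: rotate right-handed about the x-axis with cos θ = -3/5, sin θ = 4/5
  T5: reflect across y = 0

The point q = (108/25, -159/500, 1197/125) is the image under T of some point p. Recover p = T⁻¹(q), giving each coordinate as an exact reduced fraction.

p = (-1/2, 8/5, -4)

T1 = [4/5 -3/5 0 0; 3/5 4/5 0 0; 0 0 1 0; 0 0 0 1]
T2·T1 = [2/5 -3/10 0 0; 9/10 6/5 0 0; 0 0 2 0; 0 0 0 1]
T3·…·T1 = [2/5 -3/10 0 5; 9/10 6/5 0 6; 0 0 2 2; 0 0 0 1]
T4·…·T1 = [2/5 -3/10 0 5; -27/50 -18/25 -8/5 -26/5; 18/25 24/25 -6/5 18/5; 0 0 0 1]
T5·…·T1 = [2/5 -3/10 0 5; 27/50 18/25 8/5 26/5; 18/25 24/25 -6/5 18/5; 0 0 0 1]
det M = -3/2; M⁻¹ = [8/5 6/25 8/25 -52/5; -6/5 8/25 32/75 14/5; 0 2/5 -3/10 -1; 0 0 0 1]
M⁻¹ · (108/25, -159/500, 1197/125)ᵀ = (-1/2, 8/5, -4)ᵀ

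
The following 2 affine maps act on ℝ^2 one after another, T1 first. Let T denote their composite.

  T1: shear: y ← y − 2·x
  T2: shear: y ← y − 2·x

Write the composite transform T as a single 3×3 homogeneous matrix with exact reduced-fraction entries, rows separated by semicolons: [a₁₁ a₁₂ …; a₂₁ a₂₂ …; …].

T = [1 0 0; -4 1 0; 0 0 1]

T1 = [1 0 0; -2 1 0; 0 0 1]
T2·T1 = [1 0 0; -4 1 0; 0 0 1]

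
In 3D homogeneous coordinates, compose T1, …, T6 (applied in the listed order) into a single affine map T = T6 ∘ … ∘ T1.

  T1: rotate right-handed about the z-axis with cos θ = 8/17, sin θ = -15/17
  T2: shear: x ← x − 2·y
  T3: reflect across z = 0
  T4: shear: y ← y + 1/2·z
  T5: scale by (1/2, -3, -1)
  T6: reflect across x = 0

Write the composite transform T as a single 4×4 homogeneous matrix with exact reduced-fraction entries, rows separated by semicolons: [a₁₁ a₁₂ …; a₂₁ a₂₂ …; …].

T1 = [8/17 15/17 0 0; -15/17 8/17 0 0; 0 0 1 0; 0 0 0 1]
T2·T1 = [38/17 -1/17 0 0; -15/17 8/17 0 0; 0 0 1 0; 0 0 0 1]
T3·…·T1 = [38/17 -1/17 0 0; -15/17 8/17 0 0; 0 0 -1 0; 0 0 0 1]
T4·…·T1 = [38/17 -1/17 0 0; -15/17 8/17 -1/2 0; 0 0 -1 0; 0 0 0 1]
T5·…·T1 = [19/17 -1/34 0 0; 45/17 -24/17 3/2 0; 0 0 1 0; 0 0 0 1]
T6·…·T1 = [-19/17 1/34 0 0; 45/17 -24/17 3/2 0; 0 0 1 0; 0 0 0 1]

T = [-19/17 1/34 0 0; 45/17 -24/17 3/2 0; 0 0 1 0; 0 0 0 1]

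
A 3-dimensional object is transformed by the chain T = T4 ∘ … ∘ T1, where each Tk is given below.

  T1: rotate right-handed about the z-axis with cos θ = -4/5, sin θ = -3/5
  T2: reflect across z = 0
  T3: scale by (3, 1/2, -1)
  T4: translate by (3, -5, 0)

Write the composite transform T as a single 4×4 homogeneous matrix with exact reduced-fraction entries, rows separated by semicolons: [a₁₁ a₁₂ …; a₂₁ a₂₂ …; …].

T1 = [-4/5 3/5 0 0; -3/5 -4/5 0 0; 0 0 1 0; 0 0 0 1]
T2·T1 = [-4/5 3/5 0 0; -3/5 -4/5 0 0; 0 0 -1 0; 0 0 0 1]
T3·…·T1 = [-12/5 9/5 0 0; -3/10 -2/5 0 0; 0 0 1 0; 0 0 0 1]
T4·…·T1 = [-12/5 9/5 0 3; -3/10 -2/5 0 -5; 0 0 1 0; 0 0 0 1]

T = [-12/5 9/5 0 3; -3/10 -2/5 0 -5; 0 0 1 0; 0 0 0 1]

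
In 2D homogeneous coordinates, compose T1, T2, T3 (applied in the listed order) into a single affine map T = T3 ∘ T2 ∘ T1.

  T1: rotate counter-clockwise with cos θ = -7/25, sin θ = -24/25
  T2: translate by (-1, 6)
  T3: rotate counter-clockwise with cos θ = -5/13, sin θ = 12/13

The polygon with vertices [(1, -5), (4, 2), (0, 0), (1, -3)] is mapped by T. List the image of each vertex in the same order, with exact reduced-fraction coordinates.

T1 rotate counter-clockwise with cos θ = -7/25, sin θ = -24/25: (1, -5) → (-127/25, 11/25); (4, 2) → (4/5, -22/5); (0, 0) → (0, 0); (1, -3) → (-79/25, -3/25)
T2 translate by (-1, 6): (-127/25, 11/25) → (-152/25, 161/25); (4/5, -22/5) → (-1/5, 8/5); (0, 0) → (-1, 6); (-79/25, -3/25) → (-104/25, 147/25)
T3 rotate counter-clockwise with cos θ = -5/13, sin θ = 12/13: (-152/25, 161/25) → (-1172/325, -2629/325); (-1/5, 8/5) → (-7/5, -4/5); (-1, 6) → (-67/13, -42/13); (-104/25, 147/25) → (-1244/325, -1983/325)

image vertices: (-1172/325, -2629/325), (-7/5, -4/5), (-67/13, -42/13), (-1244/325, -1983/325)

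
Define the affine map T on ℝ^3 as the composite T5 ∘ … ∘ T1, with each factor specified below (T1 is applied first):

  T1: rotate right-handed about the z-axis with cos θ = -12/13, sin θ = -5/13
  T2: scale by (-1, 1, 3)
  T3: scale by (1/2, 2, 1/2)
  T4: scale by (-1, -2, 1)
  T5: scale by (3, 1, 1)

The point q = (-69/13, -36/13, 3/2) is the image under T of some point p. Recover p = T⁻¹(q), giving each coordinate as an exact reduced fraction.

p = (3, -2, 1)

T1 = [-12/13 5/13 0 0; -5/13 -12/13 0 0; 0 0 1 0; 0 0 0 1]
T2·T1 = [12/13 -5/13 0 0; -5/13 -12/13 0 0; 0 0 3 0; 0 0 0 1]
T3·…·T1 = [6/13 -5/26 0 0; -10/13 -24/13 0 0; 0 0 3/2 0; 0 0 0 1]
T4·…·T1 = [-6/13 5/26 0 0; 20/13 48/13 0 0; 0 0 3/2 0; 0 0 0 1]
T5·…·T1 = [-18/13 15/26 0 0; 20/13 48/13 0 0; 0 0 3/2 0; 0 0 0 1]
det M = -9; M⁻¹ = [-8/13 5/52 0 0; 10/39 3/13 0 0; 0 0 2/3 0; 0 0 0 1]
M⁻¹ · (-69/13, -36/13, 3/2)ᵀ = (3, -2, 1)ᵀ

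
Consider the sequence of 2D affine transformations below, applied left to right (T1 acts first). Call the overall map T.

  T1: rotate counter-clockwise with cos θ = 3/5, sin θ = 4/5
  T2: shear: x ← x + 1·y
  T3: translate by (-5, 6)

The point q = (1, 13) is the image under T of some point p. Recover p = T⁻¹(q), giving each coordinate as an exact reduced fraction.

p = (5, 5)

T1 = [3/5 -4/5 0; 4/5 3/5 0; 0 0 1]
T2·T1 = [7/5 -1/5 0; 4/5 3/5 0; 0 0 1]
T3·…·T1 = [7/5 -1/5 -5; 4/5 3/5 6; 0 0 1]
det M = 1; M⁻¹ = [3/5 1/5 9/5; -4/5 7/5 -62/5; 0 0 1]
M⁻¹ · (1, 13)ᵀ = (5, 5)ᵀ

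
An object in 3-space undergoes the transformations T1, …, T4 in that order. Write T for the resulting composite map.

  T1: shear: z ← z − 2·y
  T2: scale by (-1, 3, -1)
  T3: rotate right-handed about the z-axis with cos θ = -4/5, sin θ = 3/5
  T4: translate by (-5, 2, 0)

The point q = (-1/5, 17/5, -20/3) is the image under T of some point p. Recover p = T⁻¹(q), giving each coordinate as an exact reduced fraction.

T1 = [1 0 0 0; 0 1 0 0; 0 -2 1 0; 0 0 0 1]
T2·T1 = [-1 0 0 0; 0 3 0 0; 0 2 -1 0; 0 0 0 1]
T3·…·T1 = [4/5 -9/5 0 0; -3/5 -12/5 0 0; 0 2 -1 0; 0 0 0 1]
T4·…·T1 = [4/5 -9/5 0 -5; -3/5 -12/5 0 2; 0 2 -1 0; 0 0 0 1]
det M = 3; M⁻¹ = [4/5 -3/5 0 26/5; -1/5 -4/15 0 -7/15; -2/5 -8/15 -1 -14/15; 0 0 0 1]
M⁻¹ · (-1/5, 17/5, -20/3)ᵀ = (3, -4/3, 4)ᵀ

p = (3, -4/3, 4)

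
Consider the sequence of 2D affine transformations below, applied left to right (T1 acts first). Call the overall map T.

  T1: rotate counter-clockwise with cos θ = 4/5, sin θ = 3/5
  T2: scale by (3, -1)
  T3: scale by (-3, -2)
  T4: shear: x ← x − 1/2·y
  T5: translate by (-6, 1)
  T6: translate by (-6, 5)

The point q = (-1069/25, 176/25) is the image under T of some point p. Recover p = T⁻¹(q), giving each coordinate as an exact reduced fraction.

p = (3, -8/5)

T1 = [4/5 -3/5 0; 3/5 4/5 0; 0 0 1]
T2·T1 = [12/5 -9/5 0; -3/5 -4/5 0; 0 0 1]
T3·…·T1 = [-36/5 27/5 0; 6/5 8/5 0; 0 0 1]
T4·…·T1 = [-39/5 23/5 0; 6/5 8/5 0; 0 0 1]
T5·…·T1 = [-39/5 23/5 -6; 6/5 8/5 1; 0 0 1]
T6·…·T1 = [-39/5 23/5 -12; 6/5 8/5 6; 0 0 1]
det M = -18; M⁻¹ = [-4/45 23/90 -13/5; 1/15 13/30 -9/5; 0 0 1]
M⁻¹ · (-1069/25, 176/25)ᵀ = (3, -8/5)ᵀ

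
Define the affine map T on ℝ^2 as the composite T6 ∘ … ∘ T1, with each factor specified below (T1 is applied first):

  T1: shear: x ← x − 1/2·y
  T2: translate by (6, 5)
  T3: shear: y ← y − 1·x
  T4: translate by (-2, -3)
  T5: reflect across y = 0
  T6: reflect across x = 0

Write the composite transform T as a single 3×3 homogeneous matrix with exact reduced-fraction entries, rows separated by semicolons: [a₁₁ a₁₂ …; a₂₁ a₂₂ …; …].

T1 = [1 -1/2 0; 0 1 0; 0 0 1]
T2·T1 = [1 -1/2 6; 0 1 5; 0 0 1]
T3·…·T1 = [1 -1/2 6; -1 3/2 -1; 0 0 1]
T4·…·T1 = [1 -1/2 4; -1 3/2 -4; 0 0 1]
T5·…·T1 = [1 -1/2 4; 1 -3/2 4; 0 0 1]
T6·…·T1 = [-1 1/2 -4; 1 -3/2 4; 0 0 1]

T = [-1 1/2 -4; 1 -3/2 4; 0 0 1]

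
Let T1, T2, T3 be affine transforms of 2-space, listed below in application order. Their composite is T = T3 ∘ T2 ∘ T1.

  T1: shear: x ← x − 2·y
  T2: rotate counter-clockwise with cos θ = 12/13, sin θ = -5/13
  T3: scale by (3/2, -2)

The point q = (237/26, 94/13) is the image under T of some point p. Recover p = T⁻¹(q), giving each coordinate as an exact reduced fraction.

p = (5, -1)

T1 = [1 -2 0; 0 1 0; 0 0 1]
T2·T1 = [12/13 -19/13 0; -5/13 22/13 0; 0 0 1]
T3·…·T1 = [18/13 -57/26 0; 10/13 -44/13 0; 0 0 1]
det M = -3; M⁻¹ = [44/39 -19/26 0; 10/39 -6/13 0; 0 0 1]
M⁻¹ · (237/26, 94/13)ᵀ = (5, -1)ᵀ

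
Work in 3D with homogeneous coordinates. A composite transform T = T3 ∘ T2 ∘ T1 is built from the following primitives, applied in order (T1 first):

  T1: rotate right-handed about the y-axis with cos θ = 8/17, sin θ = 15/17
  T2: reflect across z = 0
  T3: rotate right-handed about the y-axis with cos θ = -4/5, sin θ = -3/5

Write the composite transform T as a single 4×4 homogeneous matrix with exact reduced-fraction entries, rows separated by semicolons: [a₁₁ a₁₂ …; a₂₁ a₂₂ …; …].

T1 = [8/17 0 15/17 0; 0 1 0 0; -15/17 0 8/17 0; 0 0 0 1]
T2·T1 = [8/17 0 15/17 0; 0 1 0 0; 15/17 0 -8/17 0; 0 0 0 1]
T3·…·T1 = [-77/85 0 -36/85 0; 0 1 0 0; -36/85 0 77/85 0; 0 0 0 1]

T = [-77/85 0 -36/85 0; 0 1 0 0; -36/85 0 77/85 0; 0 0 0 1]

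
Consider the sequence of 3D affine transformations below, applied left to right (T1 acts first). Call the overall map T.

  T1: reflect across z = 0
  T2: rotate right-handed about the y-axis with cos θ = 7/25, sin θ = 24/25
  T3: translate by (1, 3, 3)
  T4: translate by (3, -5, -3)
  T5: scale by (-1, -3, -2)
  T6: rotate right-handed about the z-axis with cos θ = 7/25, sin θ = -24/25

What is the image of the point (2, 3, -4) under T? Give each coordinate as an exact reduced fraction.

T(p) = (-654/125, 903/125, 8/5)

T1 reflect across z = 0: (2, 3, -4) → (2, 3, 4)
T2 rotate right-handed about the y-axis with cos θ = 7/25, sin θ = 24/25: (2, 3, 4) → (22/5, 3, -4/5)
T3 translate by (1, 3, 3): (22/5, 3, -4/5) → (27/5, 6, 11/5)
T4 translate by (3, -5, -3): (27/5, 6, 11/5) → (42/5, 1, -4/5)
T5 scale by (-1, -3, -2): (42/5, 1, -4/5) → (-42/5, -3, 8/5)
T6 rotate right-handed about the z-axis with cos θ = 7/25, sin θ = -24/25: (-42/5, -3, 8/5) → (-654/125, 903/125, 8/5)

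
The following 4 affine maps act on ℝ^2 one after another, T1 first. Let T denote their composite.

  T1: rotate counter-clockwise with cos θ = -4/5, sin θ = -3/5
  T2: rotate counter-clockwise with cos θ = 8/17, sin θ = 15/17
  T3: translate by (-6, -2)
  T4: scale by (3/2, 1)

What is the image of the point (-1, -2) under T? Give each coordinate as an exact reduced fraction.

T1 rotate counter-clockwise with cos θ = -4/5, sin θ = -3/5: (-1, -2) → (-2/5, 11/5)
T2 rotate counter-clockwise with cos θ = 8/17, sin θ = 15/17: (-2/5, 11/5) → (-181/85, 58/85)
T3 translate by (-6, -2): (-181/85, 58/85) → (-691/85, -112/85)
T4 scale by (3/2, 1): (-691/85, -112/85) → (-2073/170, -112/85)

T(p) = (-2073/170, -112/85)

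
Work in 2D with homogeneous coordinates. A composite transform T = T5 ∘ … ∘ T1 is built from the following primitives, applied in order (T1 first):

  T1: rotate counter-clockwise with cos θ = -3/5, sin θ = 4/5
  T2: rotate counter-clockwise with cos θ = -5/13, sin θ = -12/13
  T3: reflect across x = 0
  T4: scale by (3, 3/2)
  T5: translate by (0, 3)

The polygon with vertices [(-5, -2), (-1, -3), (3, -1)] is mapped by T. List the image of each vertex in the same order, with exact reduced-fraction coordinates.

image vertices: (849/65, -114/65), (9/13, -45/26), (-123/13, 69/26)

T1 rotate counter-clockwise with cos θ = -3/5, sin θ = 4/5: (-5, -2) → (23/5, -14/5); (-1, -3) → (3, 1); (3, -1) → (-1, 3)
T2 rotate counter-clockwise with cos θ = -5/13, sin θ = -12/13: (23/5, -14/5) → (-283/65, -206/65); (3, 1) → (-3/13, -41/13); (-1, 3) → (41/13, -3/13)
T3 reflect across x = 0: (-283/65, -206/65) → (283/65, -206/65); (-3/13, -41/13) → (3/13, -41/13); (41/13, -3/13) → (-41/13, -3/13)
T4 scale by (3, 3/2): (283/65, -206/65) → (849/65, -309/65); (3/13, -41/13) → (9/13, -123/26); (-41/13, -3/13) → (-123/13, -9/26)
T5 translate by (0, 3): (849/65, -309/65) → (849/65, -114/65); (9/13, -123/26) → (9/13, -45/26); (-123/13, -9/26) → (-123/13, 69/26)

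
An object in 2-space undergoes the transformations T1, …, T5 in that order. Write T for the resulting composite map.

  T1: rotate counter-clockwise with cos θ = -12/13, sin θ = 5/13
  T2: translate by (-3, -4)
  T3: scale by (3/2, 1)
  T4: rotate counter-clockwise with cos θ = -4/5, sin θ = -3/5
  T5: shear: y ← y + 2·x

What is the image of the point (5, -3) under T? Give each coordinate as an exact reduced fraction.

T1 rotate counter-clockwise with cos θ = -12/13, sin θ = 5/13: (5, -3) → (-45/13, 61/13)
T2 translate by (-3, -4): (-45/13, 61/13) → (-84/13, 9/13)
T3 scale by (3/2, 1): (-84/13, 9/13) → (-126/13, 9/13)
T4 rotate counter-clockwise with cos θ = -4/5, sin θ = -3/5: (-126/13, 9/13) → (531/65, 342/65)
T5 shear: y ← y + 2·x: (531/65, 342/65) → (531/65, 108/5)

T(p) = (531/65, 108/5)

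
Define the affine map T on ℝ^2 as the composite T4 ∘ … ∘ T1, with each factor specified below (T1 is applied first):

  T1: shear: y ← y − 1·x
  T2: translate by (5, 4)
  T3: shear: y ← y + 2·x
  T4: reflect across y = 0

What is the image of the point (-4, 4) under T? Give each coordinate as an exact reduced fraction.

T1 shear: y ← y − 1·x: (-4, 4) → (-4, 8)
T2 translate by (5, 4): (-4, 8) → (1, 12)
T3 shear: y ← y + 2·x: (1, 12) → (1, 14)
T4 reflect across y = 0: (1, 14) → (1, -14)

T(p) = (1, -14)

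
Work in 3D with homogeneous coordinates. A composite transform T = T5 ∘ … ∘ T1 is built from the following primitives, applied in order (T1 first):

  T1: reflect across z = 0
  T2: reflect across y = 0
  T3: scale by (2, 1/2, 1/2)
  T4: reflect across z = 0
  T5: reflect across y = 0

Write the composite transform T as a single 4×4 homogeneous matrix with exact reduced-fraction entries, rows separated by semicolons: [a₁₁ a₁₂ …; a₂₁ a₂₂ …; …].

T1 = [1 0 0 0; 0 1 0 0; 0 0 -1 0; 0 0 0 1]
T2·T1 = [1 0 0 0; 0 -1 0 0; 0 0 -1 0; 0 0 0 1]
T3·…·T1 = [2 0 0 0; 0 -1/2 0 0; 0 0 -1/2 0; 0 0 0 1]
T4·…·T1 = [2 0 0 0; 0 -1/2 0 0; 0 0 1/2 0; 0 0 0 1]
T5·…·T1 = [2 0 0 0; 0 1/2 0 0; 0 0 1/2 0; 0 0 0 1]

T = [2 0 0 0; 0 1/2 0 0; 0 0 1/2 0; 0 0 0 1]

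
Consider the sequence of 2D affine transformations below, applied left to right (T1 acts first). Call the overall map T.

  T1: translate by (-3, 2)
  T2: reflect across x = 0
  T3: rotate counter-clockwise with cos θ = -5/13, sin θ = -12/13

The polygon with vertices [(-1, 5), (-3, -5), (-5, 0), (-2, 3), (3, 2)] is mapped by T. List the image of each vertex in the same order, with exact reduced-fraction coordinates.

T1 translate by (-3, 2): (-1, 5) → (-4, 7); (-3, -5) → (-6, -3); (-5, 0) → (-8, 2); (-2, 3) → (-5, 5); (3, 2) → (0, 4)
T2 reflect across x = 0: (-4, 7) → (4, 7); (-6, -3) → (6, -3); (-8, 2) → (8, 2); (-5, 5) → (5, 5); (0, 4) → (0, 4)
T3 rotate counter-clockwise with cos θ = -5/13, sin θ = -12/13: (4, 7) → (64/13, -83/13); (6, -3) → (-66/13, -57/13); (8, 2) → (-16/13, -106/13); (5, 5) → (35/13, -85/13); (0, 4) → (48/13, -20/13)

image vertices: (64/13, -83/13), (-66/13, -57/13), (-16/13, -106/13), (35/13, -85/13), (48/13, -20/13)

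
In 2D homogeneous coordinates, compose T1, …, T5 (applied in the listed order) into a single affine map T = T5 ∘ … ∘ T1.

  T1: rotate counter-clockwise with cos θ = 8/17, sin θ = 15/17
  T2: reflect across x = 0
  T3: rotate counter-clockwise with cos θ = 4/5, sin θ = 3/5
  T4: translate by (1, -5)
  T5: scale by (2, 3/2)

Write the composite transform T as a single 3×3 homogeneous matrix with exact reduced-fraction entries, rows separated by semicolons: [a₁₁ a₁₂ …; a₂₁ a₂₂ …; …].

T = [-154/85 72/85 2; 54/85 231/170 -15/2; 0 0 1]

T1 = [8/17 -15/17 0; 15/17 8/17 0; 0 0 1]
T2·T1 = [-8/17 15/17 0; 15/17 8/17 0; 0 0 1]
T3·…·T1 = [-77/85 36/85 0; 36/85 77/85 0; 0 0 1]
T4·…·T1 = [-77/85 36/85 1; 36/85 77/85 -5; 0 0 1]
T5·…·T1 = [-154/85 72/85 2; 54/85 231/170 -15/2; 0 0 1]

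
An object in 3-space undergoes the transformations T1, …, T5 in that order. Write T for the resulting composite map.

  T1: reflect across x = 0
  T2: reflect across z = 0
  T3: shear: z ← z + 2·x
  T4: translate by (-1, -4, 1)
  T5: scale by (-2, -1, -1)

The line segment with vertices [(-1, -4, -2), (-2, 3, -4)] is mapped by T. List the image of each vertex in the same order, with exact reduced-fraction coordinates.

T1 reflect across x = 0: (-1, -4, -2) → (1, -4, -2); (-2, 3, -4) → (2, 3, -4)
T2 reflect across z = 0: (1, -4, -2) → (1, -4, 2); (2, 3, -4) → (2, 3, 4)
T3 shear: z ← z + 2·x: (1, -4, 2) → (1, -4, 4); (2, 3, 4) → (2, 3, 8)
T4 translate by (-1, -4, 1): (1, -4, 4) → (0, -8, 5); (2, 3, 8) → (1, -1, 9)
T5 scale by (-2, -1, -1): (0, -8, 5) → (0, 8, -5); (1, -1, 9) → (-2, 1, -9)

image vertices: (0, 8, -5), (-2, 1, -9)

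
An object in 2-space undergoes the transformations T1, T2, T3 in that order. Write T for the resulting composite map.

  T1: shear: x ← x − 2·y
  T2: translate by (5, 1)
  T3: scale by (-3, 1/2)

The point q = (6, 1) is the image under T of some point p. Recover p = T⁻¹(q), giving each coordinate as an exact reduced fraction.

p = (-5, 1)

T1 = [1 -2 0; 0 1 0; 0 0 1]
T2·T1 = [1 -2 5; 0 1 1; 0 0 1]
T3·…·T1 = [-3 6 -15; 0 1/2 1/2; 0 0 1]
det M = -3/2; M⁻¹ = [-1/3 4 -7; 0 2 -1; 0 0 1]
M⁻¹ · (6, 1)ᵀ = (-5, 1)ᵀ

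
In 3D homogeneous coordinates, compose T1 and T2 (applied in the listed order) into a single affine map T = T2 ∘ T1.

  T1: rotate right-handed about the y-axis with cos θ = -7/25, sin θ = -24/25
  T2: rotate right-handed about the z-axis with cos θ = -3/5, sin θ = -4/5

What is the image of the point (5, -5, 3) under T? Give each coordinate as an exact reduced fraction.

T1 rotate right-handed about the y-axis with cos θ = -7/25, sin θ = -24/25: (5, -5, 3) → (-107/25, -5, 99/25)
T2 rotate right-handed about the z-axis with cos θ = -3/5, sin θ = -4/5: (-107/25, -5, 99/25) → (-179/125, 803/125, 99/25)

T(p) = (-179/125, 803/125, 99/25)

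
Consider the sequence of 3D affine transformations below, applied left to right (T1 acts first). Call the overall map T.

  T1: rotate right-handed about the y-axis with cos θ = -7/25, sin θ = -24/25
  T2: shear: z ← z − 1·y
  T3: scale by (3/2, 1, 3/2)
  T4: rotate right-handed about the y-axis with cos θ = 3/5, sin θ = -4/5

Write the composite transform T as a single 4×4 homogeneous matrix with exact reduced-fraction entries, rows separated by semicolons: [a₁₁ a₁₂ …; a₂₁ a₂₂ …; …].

T = [-351/250 6/5 -66/125 0; 0 1 0 0; 66/125 -9/10 -351/250 0; 0 0 0 1]

T1 = [-7/25 0 -24/25 0; 0 1 0 0; 24/25 0 -7/25 0; 0 0 0 1]
T2·T1 = [-7/25 0 -24/25 0; 0 1 0 0; 24/25 -1 -7/25 0; 0 0 0 1]
T3·…·T1 = [-21/50 0 -36/25 0; 0 1 0 0; 36/25 -3/2 -21/50 0; 0 0 0 1]
T4·…·T1 = [-351/250 6/5 -66/125 0; 0 1 0 0; 66/125 -9/10 -351/250 0; 0 0 0 1]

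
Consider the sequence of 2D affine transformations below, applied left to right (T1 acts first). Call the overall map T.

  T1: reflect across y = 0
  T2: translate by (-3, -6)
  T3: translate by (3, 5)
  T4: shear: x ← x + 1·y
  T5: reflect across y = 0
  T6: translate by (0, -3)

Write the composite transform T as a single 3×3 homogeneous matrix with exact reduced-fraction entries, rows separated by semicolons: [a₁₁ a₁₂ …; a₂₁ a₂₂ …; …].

T = [1 -1 -1; 0 1 -2; 0 0 1]

T1 = [1 0 0; 0 -1 0; 0 0 1]
T2·T1 = [1 0 -3; 0 -1 -6; 0 0 1]
T3·…·T1 = [1 0 0; 0 -1 -1; 0 0 1]
T4·…·T1 = [1 -1 -1; 0 -1 -1; 0 0 1]
T5·…·T1 = [1 -1 -1; 0 1 1; 0 0 1]
T6·…·T1 = [1 -1 -1; 0 1 -2; 0 0 1]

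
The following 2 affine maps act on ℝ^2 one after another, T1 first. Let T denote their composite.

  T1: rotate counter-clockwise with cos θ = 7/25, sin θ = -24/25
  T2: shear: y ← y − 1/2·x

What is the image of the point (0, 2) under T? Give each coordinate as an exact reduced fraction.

T1 rotate counter-clockwise with cos θ = 7/25, sin θ = -24/25: (0, 2) → (48/25, 14/25)
T2 shear: y ← y − 1/2·x: (48/25, 14/25) → (48/25, -2/5)

T(p) = (48/25, -2/5)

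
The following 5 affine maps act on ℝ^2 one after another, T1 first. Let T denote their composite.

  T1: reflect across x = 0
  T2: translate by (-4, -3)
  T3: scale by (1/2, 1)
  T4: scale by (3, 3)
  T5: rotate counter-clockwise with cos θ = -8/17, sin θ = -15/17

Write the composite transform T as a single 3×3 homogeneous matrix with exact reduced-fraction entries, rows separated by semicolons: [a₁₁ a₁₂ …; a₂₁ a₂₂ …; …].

T1 = [-1 0 0; 0 1 0; 0 0 1]
T2·T1 = [-1 0 -4; 0 1 -3; 0 0 1]
T3·…·T1 = [-1/2 0 -2; 0 1 -3; 0 0 1]
T4·…·T1 = [-3/2 0 -6; 0 3 -9; 0 0 1]
T5·…·T1 = [12/17 45/17 -87/17; 45/34 -24/17 162/17; 0 0 1]

T = [12/17 45/17 -87/17; 45/34 -24/17 162/17; 0 0 1]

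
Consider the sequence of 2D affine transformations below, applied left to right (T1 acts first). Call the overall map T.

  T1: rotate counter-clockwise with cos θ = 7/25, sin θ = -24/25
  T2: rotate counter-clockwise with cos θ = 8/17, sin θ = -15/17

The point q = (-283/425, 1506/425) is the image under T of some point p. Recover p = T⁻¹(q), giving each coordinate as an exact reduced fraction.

p = (-2, -3)

T1 = [7/25 24/25 0; -24/25 7/25 0; 0 0 1]
T2·T1 = [-304/425 297/425 0; -297/425 -304/425 0; 0 0 1]
det M = 1; M⁻¹ = [-304/425 -297/425 0; 297/425 -304/425 0; 0 0 1]
M⁻¹ · (-283/425, 1506/425)ᵀ = (-2, -3)ᵀ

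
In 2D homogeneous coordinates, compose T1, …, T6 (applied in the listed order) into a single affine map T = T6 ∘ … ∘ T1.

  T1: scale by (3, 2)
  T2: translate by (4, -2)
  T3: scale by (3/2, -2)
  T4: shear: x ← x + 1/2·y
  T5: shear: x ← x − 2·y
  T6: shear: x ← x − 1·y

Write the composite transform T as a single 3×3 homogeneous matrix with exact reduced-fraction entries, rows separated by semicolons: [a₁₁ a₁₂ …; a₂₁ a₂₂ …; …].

T1 = [3 0 0; 0 2 0; 0 0 1]
T2·T1 = [3 0 4; 0 2 -2; 0 0 1]
T3·…·T1 = [9/2 0 6; 0 -4 4; 0 0 1]
T4·…·T1 = [9/2 -2 8; 0 -4 4; 0 0 1]
T5·…·T1 = [9/2 6 0; 0 -4 4; 0 0 1]
T6·…·T1 = [9/2 10 -4; 0 -4 4; 0 0 1]

T = [9/2 10 -4; 0 -4 4; 0 0 1]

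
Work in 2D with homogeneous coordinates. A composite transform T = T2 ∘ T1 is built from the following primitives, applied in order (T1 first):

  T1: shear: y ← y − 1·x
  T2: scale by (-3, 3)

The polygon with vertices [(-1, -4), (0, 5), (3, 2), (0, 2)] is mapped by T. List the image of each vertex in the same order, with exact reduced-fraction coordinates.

image vertices: (3, -9), (0, 15), (-9, -3), (0, 6)

T1 shear: y ← y − 1·x: (-1, -4) → (-1, -3); (0, 5) → (0, 5); (3, 2) → (3, -1); (0, 2) → (0, 2)
T2 scale by (-3, 3): (-1, -3) → (3, -9); (0, 5) → (0, 15); (3, -1) → (-9, -3); (0, 2) → (0, 6)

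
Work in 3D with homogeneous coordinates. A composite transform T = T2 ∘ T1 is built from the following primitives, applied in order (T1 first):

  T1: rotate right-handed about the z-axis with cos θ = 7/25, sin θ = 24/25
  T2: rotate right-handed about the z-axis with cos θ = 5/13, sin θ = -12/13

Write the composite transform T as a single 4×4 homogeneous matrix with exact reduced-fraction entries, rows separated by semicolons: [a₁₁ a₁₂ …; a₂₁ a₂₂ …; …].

T = [323/325 -36/325 0 0; 36/325 323/325 0 0; 0 0 1 0; 0 0 0 1]

T1 = [7/25 -24/25 0 0; 24/25 7/25 0 0; 0 0 1 0; 0 0 0 1]
T2·T1 = [323/325 -36/325 0 0; 36/325 323/325 0 0; 0 0 1 0; 0 0 0 1]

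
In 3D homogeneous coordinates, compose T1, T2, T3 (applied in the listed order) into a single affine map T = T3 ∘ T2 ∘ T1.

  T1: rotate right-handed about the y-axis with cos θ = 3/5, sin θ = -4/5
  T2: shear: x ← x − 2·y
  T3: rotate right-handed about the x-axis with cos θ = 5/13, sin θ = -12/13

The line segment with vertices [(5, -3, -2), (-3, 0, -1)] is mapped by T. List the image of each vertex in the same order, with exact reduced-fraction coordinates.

image vertices: (53/5, 93/65, 50/13), (-1, -36/13, -15/13)

T1 rotate right-handed about the y-axis with cos θ = 3/5, sin θ = -4/5: (5, -3, -2) → (23/5, -3, 14/5); (-3, 0, -1) → (-1, 0, -3)
T2 shear: x ← x − 2·y: (23/5, -3, 14/5) → (53/5, -3, 14/5); (-1, 0, -3) → (-1, 0, -3)
T3 rotate right-handed about the x-axis with cos θ = 5/13, sin θ = -12/13: (53/5, -3, 14/5) → (53/5, 93/65, 50/13); (-1, 0, -3) → (-1, -36/13, -15/13)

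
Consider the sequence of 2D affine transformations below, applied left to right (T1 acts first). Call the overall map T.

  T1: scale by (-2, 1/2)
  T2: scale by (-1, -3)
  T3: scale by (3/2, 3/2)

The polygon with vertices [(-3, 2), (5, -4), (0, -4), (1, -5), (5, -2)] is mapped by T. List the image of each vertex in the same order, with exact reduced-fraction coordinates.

image vertices: (-9, -9/2), (15, 9), (0, 9), (3, 45/4), (15, 9/2)

T1 scale by (-2, 1/2): (-3, 2) → (6, 1); (5, -4) → (-10, -2); (0, -4) → (0, -2); (1, -5) → (-2, -5/2); (5, -2) → (-10, -1)
T2 scale by (-1, -3): (6, 1) → (-6, -3); (-10, -2) → (10, 6); (0, -2) → (0, 6); (-2, -5/2) → (2, 15/2); (-10, -1) → (10, 3)
T3 scale by (3/2, 3/2): (-6, -3) → (-9, -9/2); (10, 6) → (15, 9); (0, 6) → (0, 9); (2, 15/2) → (3, 45/4); (10, 3) → (15, 9/2)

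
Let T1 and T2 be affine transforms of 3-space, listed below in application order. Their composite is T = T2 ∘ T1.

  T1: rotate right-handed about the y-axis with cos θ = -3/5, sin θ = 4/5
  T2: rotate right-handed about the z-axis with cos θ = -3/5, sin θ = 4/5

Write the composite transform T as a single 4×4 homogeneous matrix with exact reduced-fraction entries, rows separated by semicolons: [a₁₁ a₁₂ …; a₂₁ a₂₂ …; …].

T1 = [-3/5 0 4/5 0; 0 1 0 0; -4/5 0 -3/5 0; 0 0 0 1]
T2·T1 = [9/25 -4/5 -12/25 0; -12/25 -3/5 16/25 0; -4/5 0 -3/5 0; 0 0 0 1]

T = [9/25 -4/5 -12/25 0; -12/25 -3/5 16/25 0; -4/5 0 -3/5 0; 0 0 0 1]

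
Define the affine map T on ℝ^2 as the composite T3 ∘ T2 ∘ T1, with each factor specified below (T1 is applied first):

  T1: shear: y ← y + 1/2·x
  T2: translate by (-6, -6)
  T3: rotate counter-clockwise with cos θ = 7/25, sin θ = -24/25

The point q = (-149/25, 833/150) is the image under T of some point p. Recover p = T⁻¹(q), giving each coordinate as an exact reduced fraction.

p = (-1, 7/3)

T1 = [1 0 0; 1/2 1 0; 0 0 1]
T2·T1 = [1 0 -6; 1/2 1 -6; 0 0 1]
T3·…·T1 = [19/25 24/25 -186/25; -41/50 7/25 102/25; 0 0 1]
det M = 1; M⁻¹ = [7/25 -24/25 6; 41/50 19/25 3; 0 0 1]
M⁻¹ · (-149/25, 833/150)ᵀ = (-1, 7/3)ᵀ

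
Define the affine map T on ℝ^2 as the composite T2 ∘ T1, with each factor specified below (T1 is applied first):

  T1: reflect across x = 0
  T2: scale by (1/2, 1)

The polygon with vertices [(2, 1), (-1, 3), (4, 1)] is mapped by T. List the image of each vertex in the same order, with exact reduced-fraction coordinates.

T1 reflect across x = 0: (2, 1) → (-2, 1); (-1, 3) → (1, 3); (4, 1) → (-4, 1)
T2 scale by (1/2, 1): (-2, 1) → (-1, 1); (1, 3) → (1/2, 3); (-4, 1) → (-2, 1)

image vertices: (-1, 1), (1/2, 3), (-2, 1)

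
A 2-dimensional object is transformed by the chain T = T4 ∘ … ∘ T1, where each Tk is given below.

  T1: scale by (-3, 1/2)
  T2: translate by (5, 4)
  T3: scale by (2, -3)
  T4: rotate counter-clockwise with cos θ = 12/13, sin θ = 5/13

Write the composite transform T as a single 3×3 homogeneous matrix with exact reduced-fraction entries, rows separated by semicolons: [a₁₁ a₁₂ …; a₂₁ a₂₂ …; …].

T = [-72/13 15/26 180/13; -30/13 -18/13 -94/13; 0 0 1]

T1 = [-3 0 0; 0 1/2 0; 0 0 1]
T2·T1 = [-3 0 5; 0 1/2 4; 0 0 1]
T3·…·T1 = [-6 0 10; 0 -3/2 -12; 0 0 1]
T4·…·T1 = [-72/13 15/26 180/13; -30/13 -18/13 -94/13; 0 0 1]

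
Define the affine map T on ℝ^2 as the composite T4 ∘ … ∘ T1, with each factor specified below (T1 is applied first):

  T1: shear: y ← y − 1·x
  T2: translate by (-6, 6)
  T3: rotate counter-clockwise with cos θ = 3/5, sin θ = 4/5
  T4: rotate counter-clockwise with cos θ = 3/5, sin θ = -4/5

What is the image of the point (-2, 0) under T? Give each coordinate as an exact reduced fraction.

T(p) = (-8, 8)

T1 shear: y ← y − 1·x: (-2, 0) → (-2, 2)
T2 translate by (-6, 6): (-2, 2) → (-8, 8)
T3 rotate counter-clockwise with cos θ = 3/5, sin θ = 4/5: (-8, 8) → (-56/5, -8/5)
T4 rotate counter-clockwise with cos θ = 3/5, sin θ = -4/5: (-56/5, -8/5) → (-8, 8)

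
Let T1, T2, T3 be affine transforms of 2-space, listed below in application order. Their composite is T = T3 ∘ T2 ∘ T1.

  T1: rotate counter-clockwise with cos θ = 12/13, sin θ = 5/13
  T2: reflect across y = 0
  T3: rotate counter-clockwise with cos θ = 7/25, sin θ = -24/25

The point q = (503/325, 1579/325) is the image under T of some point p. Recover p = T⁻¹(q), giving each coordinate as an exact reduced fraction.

T1 = [12/13 -5/13 0; 5/13 12/13 0; 0 0 1]
T2·T1 = [12/13 -5/13 0; -5/13 -12/13 0; 0 0 1]
T3·…·T1 = [-36/325 -323/325 0; -323/325 36/325 0; 0 0 1]
det M = -1; M⁻¹ = [-36/325 -323/325 0; -323/325 36/325 0; 0 0 1]
M⁻¹ · (503/325, 1579/325)ᵀ = (-5, -1)ᵀ

p = (-5, -1)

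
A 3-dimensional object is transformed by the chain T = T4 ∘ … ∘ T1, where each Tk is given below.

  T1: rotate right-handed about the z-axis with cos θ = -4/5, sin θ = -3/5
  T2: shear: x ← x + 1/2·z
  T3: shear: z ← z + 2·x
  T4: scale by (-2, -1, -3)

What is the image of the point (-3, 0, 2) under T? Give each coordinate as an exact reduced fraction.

T(p) = (-34/5, -9/5, -132/5)

T1 rotate right-handed about the z-axis with cos θ = -4/5, sin θ = -3/5: (-3, 0, 2) → (12/5, 9/5, 2)
T2 shear: x ← x + 1/2·z: (12/5, 9/5, 2) → (17/5, 9/5, 2)
T3 shear: z ← z + 2·x: (17/5, 9/5, 2) → (17/5, 9/5, 44/5)
T4 scale by (-2, -1, -3): (17/5, 9/5, 44/5) → (-34/5, -9/5, -132/5)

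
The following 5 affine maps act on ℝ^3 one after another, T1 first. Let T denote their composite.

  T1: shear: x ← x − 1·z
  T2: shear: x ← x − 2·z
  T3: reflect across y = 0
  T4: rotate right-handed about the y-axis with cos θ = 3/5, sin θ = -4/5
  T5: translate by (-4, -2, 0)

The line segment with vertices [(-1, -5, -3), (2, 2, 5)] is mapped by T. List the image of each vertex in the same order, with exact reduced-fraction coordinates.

T1 shear: x ← x − 1·z: (-1, -5, -3) → (2, -5, -3); (2, 2, 5) → (-3, 2, 5)
T2 shear: x ← x − 2·z: (2, -5, -3) → (8, -5, -3); (-3, 2, 5) → (-13, 2, 5)
T3 reflect across y = 0: (8, -5, -3) → (8, 5, -3); (-13, 2, 5) → (-13, -2, 5)
T4 rotate right-handed about the y-axis with cos θ = 3/5, sin θ = -4/5: (8, 5, -3) → (36/5, 5, 23/5); (-13, -2, 5) → (-59/5, -2, -37/5)
T5 translate by (-4, -2, 0): (36/5, 5, 23/5) → (16/5, 3, 23/5); (-59/5, -2, -37/5) → (-79/5, -4, -37/5)

image vertices: (16/5, 3, 23/5), (-79/5, -4, -37/5)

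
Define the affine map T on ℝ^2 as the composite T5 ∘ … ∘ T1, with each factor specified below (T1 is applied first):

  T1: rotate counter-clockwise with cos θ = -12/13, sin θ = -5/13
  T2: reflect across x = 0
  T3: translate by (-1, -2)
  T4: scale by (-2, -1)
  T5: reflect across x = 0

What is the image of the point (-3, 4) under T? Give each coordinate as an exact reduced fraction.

T(p) = (-138/13, 59/13)

T1 rotate counter-clockwise with cos θ = -12/13, sin θ = -5/13: (-3, 4) → (56/13, -33/13)
T2 reflect across x = 0: (56/13, -33/13) → (-56/13, -33/13)
T3 translate by (-1, -2): (-56/13, -33/13) → (-69/13, -59/13)
T4 scale by (-2, -1): (-69/13, -59/13) → (138/13, 59/13)
T5 reflect across x = 0: (138/13, 59/13) → (-138/13, 59/13)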